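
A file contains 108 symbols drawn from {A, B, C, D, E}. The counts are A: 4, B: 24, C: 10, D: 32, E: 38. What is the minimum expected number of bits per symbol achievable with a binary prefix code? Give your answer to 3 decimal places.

2.130 bits/symbol

Probabilities are the counts divided by 108.
Repeatedly combine the two least-probable nodes; the expected code length is the sum of the merged weights.
merge 1/27 + 5/54 → 7/54
merge 7/54 + 2/9 → 19/54
merge 8/27 + 19/54 → 35/54
merge 19/54 + 35/54 → 1
L = 7/54 + 19/54 + 35/54 + 1 = 115/54 ≈ 2.130 bits/symbol.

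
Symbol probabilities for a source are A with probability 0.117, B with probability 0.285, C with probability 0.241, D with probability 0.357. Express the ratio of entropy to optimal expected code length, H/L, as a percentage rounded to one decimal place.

95.2%

Entropy H = −Σ p log₂ p ≈ 1.9035 bits.
Huffman merges: 117/1000+241/1000→179/500; 57/200+357/1000→321/500; 179/500+321/500→1. L = 2 ≈ 2.0000.
Efficiency = H/L = 1.9035/2.0000 = 95.2%.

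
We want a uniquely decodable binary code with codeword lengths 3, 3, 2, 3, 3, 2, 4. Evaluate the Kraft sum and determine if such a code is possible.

1.0625; no

With common denominator 2^4 = 16: Σ 2^(−ℓᵢ) = 2/16 + 2/16 + 4/16 + 2/16 + 2/16 + 4/16 + 1/16 = 17/16 = 1.0625.
Kraft's inequality requires Σ ≤ 1; here Σ = 1.0625 > 1, so no such prefix code exists.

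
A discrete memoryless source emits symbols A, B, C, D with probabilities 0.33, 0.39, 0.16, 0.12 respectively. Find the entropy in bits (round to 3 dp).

1.848 bits

H = −Σ pᵢ log₂ pᵢ.
−0.33·log₂(0.33) = 0.5278
−0.39·log₂(0.39) = 0.5298
−0.16·log₂(0.16) = 0.4230
−0.12·log₂(0.12) = 0.3671
Sum ≈ 1.8477 → 1.848 bits.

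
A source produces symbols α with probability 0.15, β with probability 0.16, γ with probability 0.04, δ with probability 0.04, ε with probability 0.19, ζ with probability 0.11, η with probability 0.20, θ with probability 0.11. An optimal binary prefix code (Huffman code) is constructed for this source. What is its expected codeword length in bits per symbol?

Repeatedly combine the two least-probable nodes; the expected code length is the sum of the merged weights.
merge 1/25 + 1/25 → 2/25
merge 2/25 + 11/100 → 19/100
merge 11/100 + 3/20 → 13/50
merge 4/25 + 19/100 → 7/20
merge 19/100 + 1/5 → 39/100
merge 13/50 + 7/20 → 61/100
merge 39/100 + 61/100 → 1
L = 2/25 + 19/100 + 13/50 + 7/20 + 39/100 + 61/100 + 1 = 72/25 = 2.88 bits/symbol.

2.88 bits/symbol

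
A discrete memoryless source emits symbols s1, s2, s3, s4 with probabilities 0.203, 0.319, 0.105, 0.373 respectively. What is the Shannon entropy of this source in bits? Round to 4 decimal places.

H = −Σ pᵢ log₂ pᵢ.
−0.203·log₂(0.203) = 0.4670
−0.319·log₂(0.319) = 0.5258
−0.105·log₂(0.105) = 0.3414
−0.373·log₂(0.373) = 0.5307
Sum ≈ 1.8649 → 1.8649 bits.

1.8649 bits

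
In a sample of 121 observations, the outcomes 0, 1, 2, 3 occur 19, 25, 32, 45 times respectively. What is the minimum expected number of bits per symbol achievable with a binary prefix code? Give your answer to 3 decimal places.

1.992 bits/symbol

Probabilities are the counts divided by 121.
Repeatedly combine the two least-probable nodes; the expected code length is the sum of the merged weights.
merge 19/121 + 25/121 → 4/11
merge 32/121 + 4/11 → 76/121
merge 45/121 + 76/121 → 1
L = 4/11 + 76/121 + 1 = 241/121 ≈ 1.992 bits/symbol.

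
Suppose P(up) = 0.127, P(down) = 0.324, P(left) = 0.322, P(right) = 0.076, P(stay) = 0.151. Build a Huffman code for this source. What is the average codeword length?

Repeatedly combine the two least-probable nodes; the expected code length is the sum of the merged weights.
merge 19/250 + 127/1000 → 203/1000
merge 151/1000 + 203/1000 → 177/500
merge 161/500 + 81/250 → 323/500
merge 177/500 + 323/500 → 1
L = 203/1000 + 177/500 + 323/500 + 1 = 2203/1000 = 2.203 bits/symbol.

2.203 bits/symbol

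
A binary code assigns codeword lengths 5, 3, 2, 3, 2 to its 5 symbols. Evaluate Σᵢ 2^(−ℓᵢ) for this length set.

0.78125

With common denominator 2^5 = 32: Σ 2^(−ℓᵢ) = 1/32 + 4/32 + 8/32 + 4/32 + 8/32 = 25/32 = 0.78125.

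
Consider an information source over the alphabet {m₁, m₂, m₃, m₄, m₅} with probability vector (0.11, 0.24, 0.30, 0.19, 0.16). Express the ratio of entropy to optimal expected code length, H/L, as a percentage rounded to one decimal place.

98.8%

Entropy H = −Σ p log₂ p ≈ 2.2438 bits.
Huffman merges: 11/100+4/25→27/100; 19/100+6/25→43/100; 27/100+3/10→57/100; 43/100+57/100→1. L = 227/100 ≈ 2.2700.
Efficiency = H/L = 2.2438/2.2700 = 98.8%.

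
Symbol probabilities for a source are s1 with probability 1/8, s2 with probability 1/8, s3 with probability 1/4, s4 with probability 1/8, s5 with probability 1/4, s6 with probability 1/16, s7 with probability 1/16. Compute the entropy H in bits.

Each probability is a power of 1/2, so log₂(1/p) is an integer.
H = Σ p·log₂(1/p) = 1/8·3 + 1/8·3 + 1/4·2 + 1/8·3 + 1/4·2 + 1/16·4 + 1/16·4 = 2.625 bits.

2.625 bits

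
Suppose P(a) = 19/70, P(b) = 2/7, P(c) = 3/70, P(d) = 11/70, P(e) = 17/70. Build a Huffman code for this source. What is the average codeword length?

2.2 bits/symbol

Repeatedly combine the two least-probable nodes; the expected code length is the sum of the merged weights.
merge 3/70 + 11/70 → 1/5
merge 1/5 + 17/70 → 31/70
merge 19/70 + 2/7 → 39/70
merge 31/70 + 39/70 → 1
L = 1/5 + 31/70 + 39/70 + 1 = 11/5 = 2.2 bits/symbol.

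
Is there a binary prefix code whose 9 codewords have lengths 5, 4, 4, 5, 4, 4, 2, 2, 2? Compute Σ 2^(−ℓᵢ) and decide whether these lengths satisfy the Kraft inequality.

With common denominator 2^5 = 32: Σ 2^(−ℓᵢ) = 1/32 + 2/32 + 2/32 + 1/32 + 2/32 + 2/32 + 8/32 + 8/32 + 8/32 = 34/32 = 1.0625.
Kraft's inequality requires Σ ≤ 1; here Σ = 1.0625 > 1, so no such prefix code exists.

1.0625; no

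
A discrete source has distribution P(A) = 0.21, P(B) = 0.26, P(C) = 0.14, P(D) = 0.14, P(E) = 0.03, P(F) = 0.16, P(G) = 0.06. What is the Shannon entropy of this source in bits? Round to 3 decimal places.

2.591 bits

H = −Σ pᵢ log₂ pᵢ.
−0.21·log₂(0.21) = 0.4728
−0.26·log₂(0.26) = 0.5053
−0.14·log₂(0.14) = 0.3971
−0.14·log₂(0.14) = 0.3971
−0.03·log₂(0.03) = 0.1518
−0.16·log₂(0.16) = 0.4230
−0.06·log₂(0.06) = 0.2435
Sum ≈ 2.5906 → 2.591 bits.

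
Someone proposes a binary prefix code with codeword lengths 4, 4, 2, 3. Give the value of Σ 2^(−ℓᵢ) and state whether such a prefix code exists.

With common denominator 2^4 = 16: Σ 2^(−ℓᵢ) = 1/16 + 1/16 + 4/16 + 2/16 = 8/16 = 0.5.
Kraft's inequality requires Σ ≤ 1; here Σ = 0.5 ≤ 1, so such a prefix code exists.

0.5; yes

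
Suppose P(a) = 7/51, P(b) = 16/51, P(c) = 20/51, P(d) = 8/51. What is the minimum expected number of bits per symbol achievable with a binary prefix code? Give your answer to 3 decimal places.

1.902 bits/symbol

Repeatedly combine the two least-probable nodes; the expected code length is the sum of the merged weights.
merge 7/51 + 8/51 → 5/17
merge 5/17 + 16/51 → 31/51
merge 20/51 + 31/51 → 1
L = 5/17 + 31/51 + 1 = 97/51 ≈ 1.902 bits/symbol.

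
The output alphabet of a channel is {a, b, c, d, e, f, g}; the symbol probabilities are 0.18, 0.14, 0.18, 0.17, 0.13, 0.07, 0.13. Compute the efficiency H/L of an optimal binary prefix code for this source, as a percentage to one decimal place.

Entropy H = −Σ p log₂ p ≈ 2.7562 bits.
Huffman merges: 7/100+13/100→1/5; 13/100+7/50→27/100; 17/100+9/50→7/20; 9/50+1/5→19/50; 27/100+7/20→31/50; 19/50+31/50→1. L = 141/50 ≈ 2.8200.
Efficiency = H/L = 2.7562/2.8200 = 97.7%.

97.7%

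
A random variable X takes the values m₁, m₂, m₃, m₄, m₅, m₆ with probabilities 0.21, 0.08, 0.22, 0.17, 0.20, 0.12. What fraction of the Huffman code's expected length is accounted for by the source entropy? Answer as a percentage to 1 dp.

Entropy H = −Σ p log₂ p ≈ 2.5109 bits.
Huffman merges: 2/25+3/25→1/5; 17/100+1/5→37/100; 1/5+21/100→41/100; 11/50+37/100→59/100; 41/100+59/100→1. L = 257/100 ≈ 2.5700.
Efficiency = H/L = 2.5109/2.5700 = 97.7%.

97.7%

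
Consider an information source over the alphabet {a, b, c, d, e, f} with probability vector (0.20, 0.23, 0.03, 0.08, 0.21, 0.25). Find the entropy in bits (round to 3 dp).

2.368 bits

H = −Σ pᵢ log₂ pᵢ.
−0.20·log₂(0.20) = 0.4644
−0.23·log₂(0.23) = 0.4877
−0.03·log₂(0.03) = 0.1518
−0.08·log₂(0.08) = 0.2915
−0.21·log₂(0.21) = 0.4728
−0.25·log₂(0.25) = 0.5000
Sum ≈ 2.3682 → 2.368 bits.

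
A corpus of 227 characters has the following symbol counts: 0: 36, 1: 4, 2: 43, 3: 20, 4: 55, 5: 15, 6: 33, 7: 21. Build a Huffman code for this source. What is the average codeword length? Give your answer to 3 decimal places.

2.824 bits/symbol

Probabilities are the counts divided by 227.
Repeatedly combine the two least-probable nodes; the expected code length is the sum of the merged weights.
merge 4/227 + 15/227 → 19/227
merge 19/227 + 20/227 → 39/227
merge 21/227 + 33/227 → 54/227
merge 36/227 + 39/227 → 75/227
merge 43/227 + 54/227 → 97/227
merge 55/227 + 75/227 → 130/227
merge 97/227 + 130/227 → 1
L = 19/227 + 39/227 + 54/227 + 75/227 + 97/227 + 130/227 + 1 = 641/227 ≈ 2.824 bits/symbol.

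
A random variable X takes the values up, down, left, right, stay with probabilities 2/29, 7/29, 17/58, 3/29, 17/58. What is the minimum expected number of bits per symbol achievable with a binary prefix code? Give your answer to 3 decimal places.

Repeatedly combine the two least-probable nodes; the expected code length is the sum of the merged weights.
merge 2/29 + 3/29 → 5/29
merge 5/29 + 7/29 → 12/29
merge 17/58 + 17/58 → 17/29
merge 12/29 + 17/29 → 1
L = 5/29 + 12/29 + 17/29 + 1 = 63/29 ≈ 2.172 bits/symbol.

2.172 bits/symbol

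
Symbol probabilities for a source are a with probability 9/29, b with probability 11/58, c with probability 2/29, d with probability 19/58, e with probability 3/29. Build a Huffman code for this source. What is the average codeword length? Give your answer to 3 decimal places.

Repeatedly combine the two least-probable nodes; the expected code length is the sum of the merged weights.
merge 2/29 + 3/29 → 5/29
merge 5/29 + 11/58 → 21/58
merge 9/29 + 19/58 → 37/58
merge 21/58 + 37/58 → 1
L = 5/29 + 21/58 + 37/58 + 1 = 63/29 ≈ 2.172 bits/symbol.

2.172 bits/symbol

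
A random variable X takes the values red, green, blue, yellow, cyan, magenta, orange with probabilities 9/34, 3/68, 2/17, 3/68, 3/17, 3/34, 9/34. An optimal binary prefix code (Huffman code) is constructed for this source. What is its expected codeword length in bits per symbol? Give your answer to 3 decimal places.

Repeatedly combine the two least-probable nodes; the expected code length is the sum of the merged weights.
merge 3/68 + 3/68 → 3/34
merge 3/34 + 3/34 → 3/17
merge 2/17 + 3/17 → 5/17
merge 3/17 + 9/34 → 15/34
merge 9/34 + 5/17 → 19/34
merge 15/34 + 19/34 → 1
L = 3/34 + 3/17 + 5/17 + 15/34 + 19/34 + 1 = 87/34 ≈ 2.559 bits/symbol.

2.559 bits/symbol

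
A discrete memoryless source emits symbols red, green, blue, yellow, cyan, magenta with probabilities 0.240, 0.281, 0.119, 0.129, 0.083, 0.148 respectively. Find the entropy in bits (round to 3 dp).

2.461 bits

H = −Σ pᵢ log₂ pᵢ.
−0.240·log₂(0.240) = 0.4941
−0.281·log₂(0.281) = 0.5146
−0.119·log₂(0.119) = 0.3654
−0.129·log₂(0.129) = 0.3811
−0.083·log₂(0.083) = 0.2980
−0.148·log₂(0.148) = 0.4079
Sum ≈ 2.4613 → 2.461 bits.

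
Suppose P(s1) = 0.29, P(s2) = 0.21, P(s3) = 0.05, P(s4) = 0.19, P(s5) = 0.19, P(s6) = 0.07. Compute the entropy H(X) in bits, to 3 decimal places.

H = −Σ pᵢ log₂ pᵢ.
−0.29·log₂(0.29) = 0.5179
−0.21·log₂(0.21) = 0.4728
−0.05·log₂(0.05) = 0.2161
−0.19·log₂(0.19) = 0.4552
−0.19·log₂(0.19) = 0.4552
−0.07·log₂(0.07) = 0.2686
Sum ≈ 2.3858 → 2.386 bits.

2.386 bits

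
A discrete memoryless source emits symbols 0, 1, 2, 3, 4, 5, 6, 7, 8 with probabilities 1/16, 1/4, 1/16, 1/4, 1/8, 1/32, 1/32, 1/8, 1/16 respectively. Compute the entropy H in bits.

Each probability is a power of 1/2, so log₂(1/p) is an integer.
H = Σ p·log₂(1/p) = 1/16·4 + 1/4·2 + 1/16·4 + 1/4·2 + 1/8·3 + 1/32·5 + 1/32·5 + 1/8·3 + 1/16·4 = 2.8125 bits.

2.8125 bits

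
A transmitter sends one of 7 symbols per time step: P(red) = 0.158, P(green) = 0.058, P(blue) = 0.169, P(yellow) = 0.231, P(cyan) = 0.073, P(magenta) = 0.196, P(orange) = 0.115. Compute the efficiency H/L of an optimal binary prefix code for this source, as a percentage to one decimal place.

99.0%

Entropy H = −Σ p log₂ p ≈ 2.6759 bits.
Huffman merges: 29/500+73/1000→131/1000; 23/200+131/1000→123/500; 79/500+169/1000→327/1000; 49/250+231/1000→427/1000; 123/500+327/1000→573/1000; 427/1000+573/1000→1. L = 338/125 ≈ 2.7040.
Efficiency = H/L = 2.6759/2.7040 = 99.0%.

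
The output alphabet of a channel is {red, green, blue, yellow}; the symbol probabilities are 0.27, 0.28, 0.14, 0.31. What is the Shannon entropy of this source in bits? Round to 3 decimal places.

1.945 bits

H = −Σ pᵢ log₂ pᵢ.
−0.27·log₂(0.27) = 0.5100
−0.28·log₂(0.28) = 0.5142
−0.14·log₂(0.14) = 0.3971
−0.31·log₂(0.31) = 0.5238
Sum ≈ 1.9451 → 1.945 bits.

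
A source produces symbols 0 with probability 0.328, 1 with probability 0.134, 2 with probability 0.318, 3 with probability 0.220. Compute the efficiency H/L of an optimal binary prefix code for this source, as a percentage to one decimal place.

96.1%

Entropy H = −Σ p log₂ p ≈ 1.9223 bits.
Huffman merges: 67/500+11/50→177/500; 159/500+41/125→323/500; 177/500+323/500→1. L = 2 ≈ 2.0000.
Efficiency = H/L = 1.9223/2.0000 = 96.1%.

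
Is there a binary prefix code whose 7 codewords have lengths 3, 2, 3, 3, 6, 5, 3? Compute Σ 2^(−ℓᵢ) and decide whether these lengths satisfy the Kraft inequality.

0.796875; yes

With common denominator 2^6 = 64: Σ 2^(−ℓᵢ) = 8/64 + 16/64 + 8/64 + 8/64 + 1/64 + 2/64 + 8/64 = 51/64 = 0.796875.
Kraft's inequality requires Σ ≤ 1; here Σ = 0.796875 ≤ 1, so such a prefix code exists.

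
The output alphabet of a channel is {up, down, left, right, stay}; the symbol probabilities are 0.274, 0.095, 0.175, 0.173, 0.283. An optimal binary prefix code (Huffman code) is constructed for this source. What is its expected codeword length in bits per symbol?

Repeatedly combine the two least-probable nodes; the expected code length is the sum of the merged weights.
merge 19/200 + 173/1000 → 67/250
merge 7/40 + 67/250 → 443/1000
merge 137/500 + 283/1000 → 557/1000
merge 443/1000 + 557/1000 → 1
L = 67/250 + 443/1000 + 557/1000 + 1 = 567/250 = 2.268 bits/symbol.

2.268 bits/symbol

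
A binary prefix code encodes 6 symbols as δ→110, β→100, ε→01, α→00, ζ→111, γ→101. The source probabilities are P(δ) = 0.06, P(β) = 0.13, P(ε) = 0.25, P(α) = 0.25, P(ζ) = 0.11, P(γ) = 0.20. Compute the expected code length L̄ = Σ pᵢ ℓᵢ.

2.5 bits/symbol

L̄ = Σ pᵢ·ℓᵢ = 0.06·3 + 0.13·3 + 0.25·2 + 0.25·2 + 0.11·3 + 0.20·3 = 2.5 bits/symbol.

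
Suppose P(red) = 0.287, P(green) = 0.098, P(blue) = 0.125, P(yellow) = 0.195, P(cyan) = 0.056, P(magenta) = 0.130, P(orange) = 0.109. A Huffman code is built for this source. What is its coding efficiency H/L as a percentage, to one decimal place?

Entropy H = −Σ p log₂ p ≈ 2.6442 bits.
Huffman merges: 7/125+49/500→77/500; 109/1000+1/8→117/500; 13/100+77/500→71/250; 39/200+117/500→429/1000; 71/250+287/1000→571/1000; 429/1000+571/1000→1. L = 334/125 ≈ 2.6720.
Efficiency = H/L = 2.6442/2.6720 = 99.0%.

99.0%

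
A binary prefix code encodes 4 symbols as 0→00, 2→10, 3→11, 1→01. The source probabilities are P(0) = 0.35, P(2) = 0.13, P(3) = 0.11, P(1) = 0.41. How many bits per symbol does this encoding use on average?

L̄ = Σ pᵢ·ℓᵢ = 0.35·2 + 0.13·2 + 0.11·2 + 0.41·2 = 2 bits/symbol.

2 bits/symbol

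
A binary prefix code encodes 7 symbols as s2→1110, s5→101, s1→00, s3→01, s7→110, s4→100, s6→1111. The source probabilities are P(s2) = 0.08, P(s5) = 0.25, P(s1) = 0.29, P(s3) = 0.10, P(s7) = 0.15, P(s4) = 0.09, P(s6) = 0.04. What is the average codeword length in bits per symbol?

L̄ = Σ pᵢ·ℓᵢ = 0.08·4 + 0.25·3 + 0.29·2 + 0.10·2 + 0.15·3 + 0.09·3 + 0.04·4 = 2.73 bits/symbol.

2.73 bits/symbol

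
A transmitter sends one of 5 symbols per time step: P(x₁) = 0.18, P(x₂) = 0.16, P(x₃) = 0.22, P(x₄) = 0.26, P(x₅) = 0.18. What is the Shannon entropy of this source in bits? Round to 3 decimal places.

2.299 bits

H = −Σ pᵢ log₂ pᵢ.
−0.18·log₂(0.18) = 0.4453
−0.16·log₂(0.16) = 0.4230
−0.22·log₂(0.22) = 0.4806
−0.26·log₂(0.26) = 0.5053
−0.18·log₂(0.18) = 0.4453
Sum ≈ 2.2995 → 2.299 bits.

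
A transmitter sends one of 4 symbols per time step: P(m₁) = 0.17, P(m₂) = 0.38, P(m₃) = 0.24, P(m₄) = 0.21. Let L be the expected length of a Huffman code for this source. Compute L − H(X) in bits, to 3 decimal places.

Entropy H = −Σ p log₂ p ≈ 1.9320 bits.
Huffman merges: 17/100+21/100→19/50; 6/25+19/50→31/50; 19/50+31/50→1. L = 2 ≈ 2.0000.
L − H = 2.0000 − 1.9320 = 0.068 bits.

0.068 bits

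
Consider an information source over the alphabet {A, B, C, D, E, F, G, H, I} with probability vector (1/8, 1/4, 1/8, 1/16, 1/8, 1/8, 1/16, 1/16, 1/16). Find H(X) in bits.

Each probability is a power of 1/2, so log₂(1/p) is an integer.
H = Σ p·log₂(1/p) = 1/8·3 + 1/4·2 + 1/8·3 + 1/16·4 + 1/8·3 + 1/8·3 + 1/16·4 + 1/16·4 + 1/16·4 = 3 bits.

3 bits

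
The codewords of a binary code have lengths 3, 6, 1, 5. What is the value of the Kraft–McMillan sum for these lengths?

With common denominator 2^6 = 64: Σ 2^(−ℓᵢ) = 8/64 + 1/64 + 32/64 + 2/64 = 43/64 = 0.671875.

0.671875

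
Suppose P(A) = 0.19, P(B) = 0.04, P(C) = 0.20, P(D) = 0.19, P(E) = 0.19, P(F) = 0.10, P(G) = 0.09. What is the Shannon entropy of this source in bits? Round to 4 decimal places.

H = −Σ pᵢ log₂ pᵢ.
−0.19·log₂(0.19) = 0.4552
−0.04·log₂(0.04) = 0.1858
−0.20·log₂(0.20) = 0.4644
−0.19·log₂(0.19) = 0.4552
−0.19·log₂(0.19) = 0.4552
−0.10·log₂(0.10) = 0.3322
−0.09·log₂(0.09) = 0.3127
Sum ≈ 2.6607 → 2.6607 bits.

2.6607 bits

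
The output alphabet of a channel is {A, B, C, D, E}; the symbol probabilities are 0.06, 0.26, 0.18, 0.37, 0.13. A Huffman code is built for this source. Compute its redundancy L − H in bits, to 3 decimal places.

0.082 bits

Entropy H = −Σ p log₂ p ≈ 2.1075 bits.
Huffman merges: 3/50+13/100→19/100; 9/50+19/100→37/100; 13/50+37/100→63/100; 37/100+63/100→1. L = 219/100 ≈ 2.1900.
L − H = 2.1900 − 2.1075 = 0.082 bits.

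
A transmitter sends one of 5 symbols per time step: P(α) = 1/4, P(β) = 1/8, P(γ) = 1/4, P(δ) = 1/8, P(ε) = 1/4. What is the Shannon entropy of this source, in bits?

2.25 bits

Each probability is a power of 1/2, so log₂(1/p) is an integer.
H = Σ p·log₂(1/p) = 1/4·2 + 1/8·3 + 1/4·2 + 1/8·3 + 1/4·2 = 2.25 bits.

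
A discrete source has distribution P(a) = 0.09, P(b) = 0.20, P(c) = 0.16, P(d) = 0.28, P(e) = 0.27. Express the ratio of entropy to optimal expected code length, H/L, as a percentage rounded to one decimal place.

98.9%

Entropy H = −Σ p log₂ p ≈ 2.2243 bits.
Huffman merges: 9/100+4/25→1/4; 1/5+1/4→9/20; 27/100+7/25→11/20; 9/20+11/20→1. L = 9/4 ≈ 2.2500.
Efficiency = H/L = 2.2243/2.2500 = 98.9%.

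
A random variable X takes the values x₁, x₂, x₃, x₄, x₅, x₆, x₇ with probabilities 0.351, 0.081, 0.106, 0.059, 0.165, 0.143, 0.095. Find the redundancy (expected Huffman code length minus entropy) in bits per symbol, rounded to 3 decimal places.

0.063 bits

Entropy H = −Σ p log₂ p ≈ 2.5608 bits.
Huffman merges: 59/1000+81/1000→7/50; 19/200+53/500→201/1000; 7/50+143/1000→283/1000; 33/200+201/1000→183/500; 283/1000+351/1000→317/500; 183/500+317/500→1. L = 328/125 ≈ 2.6240.
L − H = 2.6240 − 2.5608 = 0.063 bits.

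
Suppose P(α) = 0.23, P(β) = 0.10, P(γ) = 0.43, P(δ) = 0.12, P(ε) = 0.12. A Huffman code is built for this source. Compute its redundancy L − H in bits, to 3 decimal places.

Entropy H = −Σ p log₂ p ≈ 2.0776 bits.
Huffman merges: 1/10+3/25→11/50; 3/25+11/50→17/50; 23/100+17/50→57/100; 43/100+57/100→1. L = 213/100 ≈ 2.1300.
L − H = 2.1300 − 2.0776 = 0.052 bits.

0.052 bits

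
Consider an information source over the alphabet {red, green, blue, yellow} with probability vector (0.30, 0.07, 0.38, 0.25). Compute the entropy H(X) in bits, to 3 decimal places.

1.820 bits

H = −Σ pᵢ log₂ pᵢ.
−0.30·log₂(0.30) = 0.5211
−0.07·log₂(0.07) = 0.2686
−0.38·log₂(0.38) = 0.5305
−0.25·log₂(0.25) = 0.5000
Sum ≈ 1.8201 → 1.820 bits.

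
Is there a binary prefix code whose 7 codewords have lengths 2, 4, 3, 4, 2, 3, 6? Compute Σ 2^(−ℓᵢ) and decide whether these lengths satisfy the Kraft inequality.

0.890625; yes

With common denominator 2^6 = 64: Σ 2^(−ℓᵢ) = 16/64 + 4/64 + 8/64 + 4/64 + 16/64 + 8/64 + 1/64 = 57/64 = 0.890625.
Kraft's inequality requires Σ ≤ 1; here Σ = 0.890625 ≤ 1, so such a prefix code exists.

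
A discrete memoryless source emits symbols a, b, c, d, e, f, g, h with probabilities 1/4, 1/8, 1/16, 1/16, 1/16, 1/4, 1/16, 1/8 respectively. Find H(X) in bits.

Each probability is a power of 1/2, so log₂(1/p) is an integer.
H = Σ p·log₂(1/p) = 1/4·2 + 1/8·3 + 1/16·4 + 1/16·4 + 1/16·4 + 1/4·2 + 1/16·4 + 1/8·3 = 2.75 bits.

2.75 bits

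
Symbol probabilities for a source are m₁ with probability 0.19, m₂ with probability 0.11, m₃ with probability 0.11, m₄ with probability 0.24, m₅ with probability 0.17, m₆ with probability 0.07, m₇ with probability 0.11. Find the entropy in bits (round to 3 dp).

H = −Σ pᵢ log₂ pᵢ.
−0.19·log₂(0.19) = 0.4552
−0.11·log₂(0.11) = 0.3503
−0.11·log₂(0.11) = 0.3503
−0.24·log₂(0.24) = 0.4941
−0.17·log₂(0.17) = 0.4346
−0.07·log₂(0.07) = 0.2686
−0.11·log₂(0.11) = 0.3503
Sum ≈ 2.7034 → 2.703 bits.

2.703 bits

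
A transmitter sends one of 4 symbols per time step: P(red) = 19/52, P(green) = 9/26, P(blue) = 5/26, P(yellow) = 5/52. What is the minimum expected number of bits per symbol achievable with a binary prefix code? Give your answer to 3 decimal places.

1.923 bits/symbol

Repeatedly combine the two least-probable nodes; the expected code length is the sum of the merged weights.
merge 5/52 + 5/26 → 15/52
merge 15/52 + 9/26 → 33/52
merge 19/52 + 33/52 → 1
L = 15/52 + 33/52 + 1 = 25/13 ≈ 1.923 bits/symbol.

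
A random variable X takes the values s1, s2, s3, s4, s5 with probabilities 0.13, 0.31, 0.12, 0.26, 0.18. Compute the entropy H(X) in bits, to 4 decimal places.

2.2241 bits

H = −Σ pᵢ log₂ pᵢ.
−0.13·log₂(0.13) = 0.3826
−0.31·log₂(0.31) = 0.5238
−0.12·log₂(0.12) = 0.3671
−0.26·log₂(0.26) = 0.5053
−0.18·log₂(0.18) = 0.4453
Sum ≈ 2.2241 → 2.2241 bits.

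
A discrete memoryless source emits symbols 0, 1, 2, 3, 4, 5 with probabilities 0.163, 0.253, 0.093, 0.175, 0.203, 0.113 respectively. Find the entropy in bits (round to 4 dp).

2.5094 bits

H = −Σ pᵢ log₂ pᵢ.
−0.163·log₂(0.163) = 0.4266
−0.253·log₂(0.253) = 0.5016
−0.093·log₂(0.093) = 0.3187
−0.175·log₂(0.175) = 0.4401
−0.203·log₂(0.203) = 0.4670
−0.113·log₂(0.113) = 0.3555
Sum ≈ 2.5094 → 2.5094 bits.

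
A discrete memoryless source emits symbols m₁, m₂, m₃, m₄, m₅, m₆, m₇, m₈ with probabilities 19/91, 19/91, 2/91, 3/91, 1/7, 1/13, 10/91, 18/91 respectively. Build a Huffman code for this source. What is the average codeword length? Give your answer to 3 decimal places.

Repeatedly combine the two least-probable nodes; the expected code length is the sum of the merged weights.
merge 2/91 + 3/91 → 5/91
merge 5/91 + 1/13 → 12/91
merge 10/91 + 12/91 → 22/91
merge 1/7 + 18/91 → 31/91
merge 19/91 + 19/91 → 38/91
merge 22/91 + 31/91 → 53/91
merge 38/91 + 53/91 → 1
L = 5/91 + 12/91 + 22/91 + 31/91 + 38/91 + 53/91 + 1 = 36/13 ≈ 2.769 bits/symbol.

2.769 bits/symbol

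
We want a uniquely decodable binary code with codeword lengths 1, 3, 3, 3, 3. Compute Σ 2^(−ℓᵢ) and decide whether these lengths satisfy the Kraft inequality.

1; yes

With common denominator 2^3 = 8: Σ 2^(−ℓᵢ) = 4/8 + 1/8 + 1/8 + 1/8 + 1/8 = 8/8 = 1.
Kraft's inequality requires Σ ≤ 1; here Σ = 1 ≤ 1, so such a prefix code exists.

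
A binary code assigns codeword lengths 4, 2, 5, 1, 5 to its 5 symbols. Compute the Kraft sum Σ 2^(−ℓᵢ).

With common denominator 2^5 = 32: Σ 2^(−ℓᵢ) = 2/32 + 8/32 + 1/32 + 16/32 + 1/32 = 28/32 = 0.875.

0.875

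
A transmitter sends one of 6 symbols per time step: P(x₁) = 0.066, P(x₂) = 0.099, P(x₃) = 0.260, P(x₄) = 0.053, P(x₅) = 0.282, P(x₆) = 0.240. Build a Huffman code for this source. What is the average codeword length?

Repeatedly combine the two least-probable nodes; the expected code length is the sum of the merged weights.
merge 53/1000 + 33/500 → 119/1000
merge 99/1000 + 119/1000 → 109/500
merge 109/500 + 6/25 → 229/500
merge 13/50 + 141/500 → 271/500
merge 229/500 + 271/500 → 1
L = 119/1000 + 109/500 + 229/500 + 271/500 + 1 = 2337/1000 = 2.337 bits/symbol.

2.337 bits/symbol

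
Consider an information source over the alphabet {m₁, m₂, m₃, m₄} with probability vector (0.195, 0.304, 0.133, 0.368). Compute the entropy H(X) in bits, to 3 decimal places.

H = −Σ pᵢ log₂ pᵢ.
−0.195·log₂(0.195) = 0.4599
−0.304·log₂(0.304) = 0.5222
−0.133·log₂(0.133) = 0.3871
−0.368·log₂(0.368) = 0.5307
Sum ≈ 1.9000 → 1.900 bits.

1.900 bits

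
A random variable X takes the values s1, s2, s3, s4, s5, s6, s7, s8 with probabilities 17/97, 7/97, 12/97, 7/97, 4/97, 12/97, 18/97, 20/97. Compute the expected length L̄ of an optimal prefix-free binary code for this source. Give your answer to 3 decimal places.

2.907 bits/symbol

Repeatedly combine the two least-probable nodes; the expected code length is the sum of the merged weights.
merge 4/97 + 7/97 → 11/97
merge 7/97 + 11/97 → 18/97
merge 12/97 + 12/97 → 24/97
merge 17/97 + 18/97 → 35/97
merge 18/97 + 20/97 → 38/97
merge 24/97 + 35/97 → 59/97
merge 38/97 + 59/97 → 1
L = 11/97 + 18/97 + 24/97 + 35/97 + 38/97 + 59/97 + 1 = 282/97 ≈ 2.907 bits/symbol.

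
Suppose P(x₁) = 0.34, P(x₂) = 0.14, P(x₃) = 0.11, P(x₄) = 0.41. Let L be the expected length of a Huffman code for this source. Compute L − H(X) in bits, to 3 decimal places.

Entropy H = −Σ p log₂ p ≈ 1.8040 bits.
Huffman merges: 11/100+7/50→1/4; 1/4+17/50→59/100; 41/100+59/100→1. L = 46/25 ≈ 1.8400.
L − H = 1.8400 − 1.8040 = 0.036 bits.

0.036 bits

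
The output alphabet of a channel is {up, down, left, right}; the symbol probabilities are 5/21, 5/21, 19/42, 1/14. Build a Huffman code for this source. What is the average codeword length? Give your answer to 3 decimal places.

Repeatedly combine the two least-probable nodes; the expected code length is the sum of the merged weights.
merge 1/14 + 5/21 → 13/42
merge 5/21 + 13/42 → 23/42
merge 19/42 + 23/42 → 1
L = 13/42 + 23/42 + 1 = 13/7 ≈ 1.857 bits/symbol.

1.857 bits/symbol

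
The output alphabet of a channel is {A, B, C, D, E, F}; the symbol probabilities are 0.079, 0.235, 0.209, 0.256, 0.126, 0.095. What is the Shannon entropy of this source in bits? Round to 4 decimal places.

H = −Σ pᵢ log₂ pᵢ.
−0.079·log₂(0.079) = 0.2893
−0.235·log₂(0.235) = 0.4910
−0.209·log₂(0.209) = 0.4720
−0.256·log₂(0.256) = 0.5032
−0.126·log₂(0.126) = 0.3766
−0.095·log₂(0.095) = 0.3226
Sum ≈ 2.4547 → 2.4547 bits.

2.4547 bits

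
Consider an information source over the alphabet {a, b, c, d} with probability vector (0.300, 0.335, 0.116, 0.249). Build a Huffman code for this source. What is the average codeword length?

2 bits/symbol

Repeatedly combine the two least-probable nodes; the expected code length is the sum of the merged weights.
merge 29/250 + 249/1000 → 73/200
merge 3/10 + 67/200 → 127/200
merge 73/200 + 127/200 → 1
L = 73/200 + 127/200 + 1 = 2 bits/symbol.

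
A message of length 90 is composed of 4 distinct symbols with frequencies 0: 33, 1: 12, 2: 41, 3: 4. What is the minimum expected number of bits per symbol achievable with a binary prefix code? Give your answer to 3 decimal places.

1.722 bits/symbol

Probabilities are the counts divided by 90.
Repeatedly combine the two least-probable nodes; the expected code length is the sum of the merged weights.
merge 2/45 + 2/15 → 8/45
merge 8/45 + 11/30 → 49/90
merge 41/90 + 49/90 → 1
L = 8/45 + 49/90 + 1 = 31/18 ≈ 1.722 bits/symbol.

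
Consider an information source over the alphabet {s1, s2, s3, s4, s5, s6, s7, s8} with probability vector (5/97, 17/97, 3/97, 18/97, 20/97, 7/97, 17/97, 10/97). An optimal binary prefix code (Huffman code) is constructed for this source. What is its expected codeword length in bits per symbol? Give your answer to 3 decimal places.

Repeatedly combine the two least-probable nodes; the expected code length is the sum of the merged weights.
merge 3/97 + 5/97 → 8/97
merge 7/97 + 8/97 → 15/97
merge 10/97 + 15/97 → 25/97
merge 17/97 + 17/97 → 34/97
merge 18/97 + 20/97 → 38/97
merge 25/97 + 34/97 → 59/97
merge 38/97 + 59/97 → 1
L = 8/97 + 15/97 + 25/97 + 34/97 + 38/97 + 59/97 + 1 = 276/97 ≈ 2.845 bits/symbol.

2.845 bits/symbol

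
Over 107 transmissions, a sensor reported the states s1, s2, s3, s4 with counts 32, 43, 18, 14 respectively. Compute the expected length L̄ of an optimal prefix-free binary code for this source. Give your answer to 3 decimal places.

1.897 bits/symbol

Probabilities are the counts divided by 107.
Repeatedly combine the two least-probable nodes; the expected code length is the sum of the merged weights.
merge 14/107 + 18/107 → 32/107
merge 32/107 + 32/107 → 64/107
merge 43/107 + 64/107 → 1
L = 32/107 + 64/107 + 1 = 203/107 ≈ 1.897 bits/symbol.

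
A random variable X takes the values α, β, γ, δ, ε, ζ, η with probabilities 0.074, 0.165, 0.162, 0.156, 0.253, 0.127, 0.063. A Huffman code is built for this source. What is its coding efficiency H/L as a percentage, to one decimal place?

Entropy H = −Σ p log₂ p ≈ 2.6814 bits.
Huffman merges: 63/1000+37/500→137/1000; 127/1000+137/1000→33/125; 39/250+81/500→159/500; 33/200+253/1000→209/500; 33/125+159/500→291/500; 209/500+291/500→1. L = 2719/1000 ≈ 2.7190.
Efficiency = H/L = 2.6814/2.7190 = 98.6%.

98.6%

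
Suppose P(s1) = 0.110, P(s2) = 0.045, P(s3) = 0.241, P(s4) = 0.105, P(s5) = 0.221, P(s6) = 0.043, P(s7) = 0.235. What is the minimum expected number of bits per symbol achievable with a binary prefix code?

Repeatedly combine the two least-probable nodes; the expected code length is the sum of the merged weights.
merge 43/1000 + 9/200 → 11/125
merge 11/125 + 21/200 → 193/1000
merge 11/100 + 193/1000 → 303/1000
merge 221/1000 + 47/200 → 57/125
merge 241/1000 + 303/1000 → 68/125
merge 57/125 + 68/125 → 1
L = 11/125 + 193/1000 + 303/1000 + 57/125 + 68/125 + 1 = 323/125 = 2.584 bits/symbol.

2.584 bits/symbol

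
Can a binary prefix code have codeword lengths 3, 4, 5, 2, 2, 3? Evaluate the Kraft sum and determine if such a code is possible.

With common denominator 2^5 = 32: Σ 2^(−ℓᵢ) = 4/32 + 2/32 + 1/32 + 8/32 + 8/32 + 4/32 = 27/32 = 0.84375.
Kraft's inequality requires Σ ≤ 1; here Σ = 0.84375 ≤ 1, so such a prefix code exists.

0.84375; yes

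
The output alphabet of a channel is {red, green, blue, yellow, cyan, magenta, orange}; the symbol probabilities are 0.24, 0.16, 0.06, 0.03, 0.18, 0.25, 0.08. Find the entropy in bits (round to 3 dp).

2.549 bits

H = −Σ pᵢ log₂ pᵢ.
−0.24·log₂(0.24) = 0.4941
−0.16·log₂(0.16) = 0.4230
−0.06·log₂(0.06) = 0.2435
−0.03·log₂(0.03) = 0.1518
−0.18·log₂(0.18) = 0.4453
−0.25·log₂(0.25) = 0.5000
−0.08·log₂(0.08) = 0.2915
Sum ≈ 2.5493 → 2.549 bits.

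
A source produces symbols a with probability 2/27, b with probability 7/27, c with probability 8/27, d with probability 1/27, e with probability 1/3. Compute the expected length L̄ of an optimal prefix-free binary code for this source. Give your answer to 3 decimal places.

2.111 bits/symbol

Repeatedly combine the two least-probable nodes; the expected code length is the sum of the merged weights.
merge 1/27 + 2/27 → 1/9
merge 1/9 + 7/27 → 10/27
merge 8/27 + 1/3 → 17/27
merge 10/27 + 17/27 → 1
L = 1/9 + 10/27 + 17/27 + 1 = 19/9 ≈ 2.111 bits/symbol.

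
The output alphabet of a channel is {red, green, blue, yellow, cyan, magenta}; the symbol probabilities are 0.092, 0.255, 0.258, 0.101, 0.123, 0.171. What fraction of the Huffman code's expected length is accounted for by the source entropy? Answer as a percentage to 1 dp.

Entropy H = −Σ p log₂ p ≈ 2.4653 bits.
Huffman merges: 23/250+101/1000→193/1000; 123/1000+171/1000→147/500; 193/1000+51/200→56/125; 129/500+147/500→69/125; 56/125+69/125→1. L = 2487/1000 ≈ 2.4870.
Efficiency = H/L = 2.4653/2.4870 = 99.1%.

99.1%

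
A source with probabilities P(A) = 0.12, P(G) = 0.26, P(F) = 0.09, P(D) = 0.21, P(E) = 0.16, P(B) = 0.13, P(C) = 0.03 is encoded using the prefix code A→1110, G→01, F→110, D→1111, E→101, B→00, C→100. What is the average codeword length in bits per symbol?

L̄ = Σ pᵢ·ℓᵢ = 0.12·4 + 0.26·2 + 0.09·3 + 0.21·4 + 0.16·3 + 0.13·2 + 0.03·3 = 2.94 bits/symbol.

2.94 bits/symbol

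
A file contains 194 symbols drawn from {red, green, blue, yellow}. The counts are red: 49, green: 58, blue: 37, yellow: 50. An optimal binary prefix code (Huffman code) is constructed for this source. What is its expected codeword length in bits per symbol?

Probabilities are the counts divided by 194.
Repeatedly combine the two least-probable nodes; the expected code length is the sum of the merged weights.
merge 37/194 + 49/194 → 43/97
merge 25/97 + 29/97 → 54/97
merge 43/97 + 54/97 → 1
L = 43/97 + 54/97 + 1 = 2 bits/symbol.

2 bits/symbol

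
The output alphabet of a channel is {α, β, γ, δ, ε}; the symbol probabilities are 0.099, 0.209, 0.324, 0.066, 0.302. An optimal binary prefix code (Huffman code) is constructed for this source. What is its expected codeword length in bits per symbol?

Repeatedly combine the two least-probable nodes; the expected code length is the sum of the merged weights.
merge 33/500 + 99/1000 → 33/200
merge 33/200 + 209/1000 → 187/500
merge 151/500 + 81/250 → 313/500
merge 187/500 + 313/500 → 1
L = 33/200 + 187/500 + 313/500 + 1 = 433/200 = 2.165 bits/symbol.

2.165 bits/symbol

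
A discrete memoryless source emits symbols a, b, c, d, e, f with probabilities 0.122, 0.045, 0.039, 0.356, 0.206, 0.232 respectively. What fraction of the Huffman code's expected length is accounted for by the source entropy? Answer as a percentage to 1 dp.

98.0%

Entropy H = −Σ p log₂ p ≈ 2.2431 bits.
Huffman merges: 39/1000+9/200→21/250; 21/250+61/500→103/500; 103/500+103/500→103/250; 29/125+89/250→147/250; 103/250+147/250→1. L = 229/100 ≈ 2.2900.
Efficiency = H/L = 2.2431/2.2900 = 98.0%.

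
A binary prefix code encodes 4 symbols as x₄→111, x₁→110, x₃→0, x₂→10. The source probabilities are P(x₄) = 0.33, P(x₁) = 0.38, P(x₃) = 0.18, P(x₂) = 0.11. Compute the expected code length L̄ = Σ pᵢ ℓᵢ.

L̄ = Σ pᵢ·ℓᵢ = 0.33·3 + 0.38·3 + 0.18·1 + 0.11·2 = 2.53 bits/symbol.

2.53 bits/symbol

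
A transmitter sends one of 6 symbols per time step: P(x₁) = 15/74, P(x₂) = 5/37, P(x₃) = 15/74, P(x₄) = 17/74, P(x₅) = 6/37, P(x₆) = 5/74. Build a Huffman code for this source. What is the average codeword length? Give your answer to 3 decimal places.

2.568 bits/symbol

Repeatedly combine the two least-probable nodes; the expected code length is the sum of the merged weights.
merge 5/74 + 5/37 → 15/74
merge 6/37 + 15/74 → 27/74
merge 15/74 + 15/74 → 15/37
merge 17/74 + 27/74 → 22/37
merge 15/37 + 22/37 → 1
L = 15/74 + 27/74 + 15/37 + 22/37 + 1 = 95/37 ≈ 2.568 bits/symbol.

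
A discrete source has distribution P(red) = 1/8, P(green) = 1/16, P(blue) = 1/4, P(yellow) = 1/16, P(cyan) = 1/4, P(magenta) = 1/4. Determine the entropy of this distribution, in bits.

2.375 bits

Each probability is a power of 1/2, so log₂(1/p) is an integer.
H = Σ p·log₂(1/p) = 1/8·3 + 1/16·4 + 1/4·2 + 1/16·4 + 1/4·2 + 1/4·2 = 2.375 bits.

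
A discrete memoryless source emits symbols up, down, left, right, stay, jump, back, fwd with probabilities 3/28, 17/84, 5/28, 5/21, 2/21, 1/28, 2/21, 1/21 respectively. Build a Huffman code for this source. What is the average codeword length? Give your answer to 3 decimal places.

Repeatedly combine the two least-probable nodes; the expected code length is the sum of the merged weights.
merge 1/28 + 1/21 → 1/12
merge 1/12 + 2/21 → 5/28
merge 2/21 + 3/28 → 17/84
merge 5/28 + 5/28 → 5/14
merge 17/84 + 17/84 → 17/42
merge 5/21 + 5/14 → 25/42
merge 17/42 + 25/42 → 1
L = 1/12 + 5/28 + 17/84 + 5/14 + 17/42 + 25/42 + 1 = 79/28 ≈ 2.821 bits/symbol.

2.821 bits/symbol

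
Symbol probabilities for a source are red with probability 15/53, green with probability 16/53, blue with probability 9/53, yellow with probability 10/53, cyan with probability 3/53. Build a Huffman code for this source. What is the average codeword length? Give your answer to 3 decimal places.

Repeatedly combine the two least-probable nodes; the expected code length is the sum of the merged weights.
merge 3/53 + 9/53 → 12/53
merge 10/53 + 12/53 → 22/53
merge 15/53 + 16/53 → 31/53
merge 22/53 + 31/53 → 1
L = 12/53 + 22/53 + 31/53 + 1 = 118/53 ≈ 2.226 bits/symbol.

2.226 bits/symbol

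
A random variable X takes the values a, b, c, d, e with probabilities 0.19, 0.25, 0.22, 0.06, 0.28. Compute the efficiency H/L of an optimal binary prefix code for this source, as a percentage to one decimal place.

Entropy H = −Σ p log₂ p ≈ 2.1936 bits.
Huffman merges: 3/50+19/100→1/4; 11/50+1/4→47/100; 1/4+7/25→53/100; 47/100+53/100→1. L = 9/4 ≈ 2.2500.
Efficiency = H/L = 2.1936/2.2500 = 97.5%.

97.5%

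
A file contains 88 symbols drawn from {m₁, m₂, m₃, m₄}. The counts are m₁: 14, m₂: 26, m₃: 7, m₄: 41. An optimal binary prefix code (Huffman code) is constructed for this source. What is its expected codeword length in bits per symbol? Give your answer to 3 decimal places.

Probabilities are the counts divided by 88.
Repeatedly combine the two least-probable nodes; the expected code length is the sum of the merged weights.
merge 7/88 + 7/44 → 21/88
merge 21/88 + 13/44 → 47/88
merge 41/88 + 47/88 → 1
L = 21/88 + 47/88 + 1 = 39/22 ≈ 1.773 bits/symbol.

1.773 bits/symbol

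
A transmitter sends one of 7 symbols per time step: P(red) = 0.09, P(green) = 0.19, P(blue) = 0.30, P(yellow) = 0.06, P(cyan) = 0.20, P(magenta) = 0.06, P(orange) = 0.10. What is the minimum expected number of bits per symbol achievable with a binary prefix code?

Repeatedly combine the two least-probable nodes; the expected code length is the sum of the merged weights.
merge 3/50 + 3/50 → 3/25
merge 9/100 + 1/10 → 19/100
merge 3/25 + 19/100 → 31/100
merge 19/100 + 1/5 → 39/100
merge 3/10 + 31/100 → 61/100
merge 39/100 + 61/100 → 1
L = 3/25 + 19/100 + 31/100 + 39/100 + 61/100 + 1 = 131/50 = 2.62 bits/symbol.

2.62 bits/symbol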